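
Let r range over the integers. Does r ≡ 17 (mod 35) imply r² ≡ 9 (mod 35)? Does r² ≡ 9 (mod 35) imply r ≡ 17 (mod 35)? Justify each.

Only the forward implication holds.

(←) This fails: take r = 3. Then 3² = 9 ≡ 9 (mod 35), yet 3 ≡ 3 (mod 35), not 17.

(→) Suppose r ≡ 17 (mod 35). Write r = 35j + 17. Then (35j + 17)² = 1225j² + 1190j + 289 = 35(35j² + 34j + 8) + 9, so r² ≡ 9 (mod 35).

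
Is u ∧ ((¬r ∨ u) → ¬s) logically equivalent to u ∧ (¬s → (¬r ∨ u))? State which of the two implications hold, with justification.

Converse. This fails. Under s = T, u = T, r = F, the left side is false but the right side is true.

Forward direction. Assume the antecedent. If s is true, the antecedent cannot hold. If s is false, the antecedent forces (s = F, u = T, r = F) or (s = F, u = T, r = T), and u ∧ (¬s → (¬r ∨ u)) holds there. Either way u ∧ (¬s → (¬r ∨ u)) holds.

Only the forward direction holds.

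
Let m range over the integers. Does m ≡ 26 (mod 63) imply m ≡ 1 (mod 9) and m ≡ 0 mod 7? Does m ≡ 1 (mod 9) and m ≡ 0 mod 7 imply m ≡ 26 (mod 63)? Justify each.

(⇒) This fails: m = 26 gives 26 ≡ 26 (mod 63) but 26 ≡ 8 (mod 9), so the conjunction on the right does not hold.

(⇐) This fails: m = 28 satisfies both congruences on the right (28 ≡ 1 mod 9 and 28 ≡ 0 mod 7) yet 28 ≡ 28 (mod 63), not 26.

Both directions fail.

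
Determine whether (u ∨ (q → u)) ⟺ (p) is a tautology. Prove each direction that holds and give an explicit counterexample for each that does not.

(⟹) This fails. Under p = F, q = F, u = F, the left side is true but the right side is false.

(⟸) This fails. Under p = T, q = T, u = F, the left side is false but the right side is true.

Neither direction holds.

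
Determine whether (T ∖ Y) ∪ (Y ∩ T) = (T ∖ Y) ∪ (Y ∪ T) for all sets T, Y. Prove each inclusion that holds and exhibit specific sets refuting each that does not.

(⊇) This inclusion fails. Take T = ∅, Y = {1}; then 1 ∈ (T ∖ Y) ∪ (Y ∪ T) but 1 ∉ (T ∖ Y) ∪ (Y ∩ T).

(⊆) Let x ∈ (T ∖ Y) ∪ (Y ∩ T). Then either x ∈ T and x ∉ Y; or x ∈ T ∩ Y. In each case x ∈ (T ∖ Y) ∪ (Y ∪ T), so (T ∖ Y) ∪ (Y ∩ T) ⊆ (T ∖ Y) ∪ (Y ∪ T).

(⊆) holds; (⊇) fails.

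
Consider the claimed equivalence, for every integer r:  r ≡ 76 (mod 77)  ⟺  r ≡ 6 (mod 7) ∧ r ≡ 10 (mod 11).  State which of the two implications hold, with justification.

Forward direction. Suppose r ≡ 76 (mod 77); write r = 77j + 76. Since 7 ∣ 77, reducing mod 7 gives r ≡ 76 ≡ 6 (mod 7); since 11 ∣ 77, reducing mod 11 gives r ≡ 76 ≡ 10 (mod 11).

Converse. If r ≡ 6 (mod 7) and r ≡ 10 (mod 11), then by the Chinese remainder theorem r ≡ 76 (mod 77). This is exactly r ≡ 76 (mod 77).

The biconditional holds.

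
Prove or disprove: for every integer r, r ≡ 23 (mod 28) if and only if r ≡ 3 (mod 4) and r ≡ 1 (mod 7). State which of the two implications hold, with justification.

[⇒] This fails: r = 23 gives 23 ≡ 23 (mod 28) but 23 ≡ 2 (mod 7), so the conjunction on the right does not hold.

[⇐] This fails: r = 15 satisfies both congruences on the right (15 ≡ 3 mod 4 and 15 ≡ 1 mod 7) yet 15 ≡ 15 (mod 28), not 23.

(⇒) fails and (⇐) fails.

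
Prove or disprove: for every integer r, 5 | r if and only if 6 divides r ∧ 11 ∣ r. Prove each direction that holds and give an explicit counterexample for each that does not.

Both directions fail.

Forward direction. This fails: take r = 5. Certainly 5 ∣ 5, but 6 ∤ 5.

Converse. This fails: take r = 66. Both 6 ∣ 66 and 11 ∣ 66, yet 66 is not a multiple of 5 (since 66 = 13·5 + 1), so 5 ∤ 66.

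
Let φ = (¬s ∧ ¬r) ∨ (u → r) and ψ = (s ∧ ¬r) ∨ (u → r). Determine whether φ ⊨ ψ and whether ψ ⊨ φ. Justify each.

Forward direction. This fails. Under s = F, u = T, r = F, the left side is true but the right side is false.

Converse. This fails. Under s = T, u = T, r = F, the left side is false but the right side is true.

Neither direction holds.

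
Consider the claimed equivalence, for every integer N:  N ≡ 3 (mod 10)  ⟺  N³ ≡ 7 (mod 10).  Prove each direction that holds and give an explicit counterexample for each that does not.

(⟸) Suppose N³ ≡ 7 (mod 10). The only residue r in {0, …, 9} with r³ ≡ 7 (mod 10) is r = 3, so N ≡ 3 (mod 10).

(⟹) Suppose N ≡ 3 (mod 10). Write N = 10j + 3. Then (10j + 3)³ = 1000j³ + 900j² + 270j + 27 = 10(100j³ + 90j² + 27j + 2) + 7, so N³ ≡ 7 (mod 10).

Both directions hold; the statement is true.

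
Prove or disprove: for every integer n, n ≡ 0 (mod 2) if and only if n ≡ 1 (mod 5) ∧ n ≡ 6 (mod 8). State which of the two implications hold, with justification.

Forward direction. This fails: n = 0 gives 0 ≡ 0 (mod 2) but 0 ≡ 0 (mod 5), so the conjunction on the right does not hold.

Converse. If n ≡ 1 (mod 5) and n ≡ 6 (mod 8), then by the Chinese remainder theorem n ≡ 6 (mod 40). Since 6 ≡ 0 (mod 2) and 2 ∣ 40, we get n ≡ 0 (mod 2).

Only the converse holds.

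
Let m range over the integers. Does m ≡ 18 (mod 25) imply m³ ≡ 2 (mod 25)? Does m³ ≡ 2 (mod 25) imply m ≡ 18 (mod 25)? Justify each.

(⟹) This fails: take m = 18. Then 18 ≡ 18 (mod 25), but 18³ = 5832 ≡ 7 (mod 25), not 2.

(⟸) This fails: take m = 3. Then 3³ = 27 ≡ 2 (mod 25), yet 3 ≡ 3 (mod 25), not 18.

Both directions fail.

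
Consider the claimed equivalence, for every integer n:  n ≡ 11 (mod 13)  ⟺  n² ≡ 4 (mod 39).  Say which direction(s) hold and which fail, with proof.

(→) This fails: take n = 24. Then 24 ≡ 11 (mod 13), but 24² = 576 ≡ 30 (mod 39), not 4.

(←) This fails: take n = 2. Then 2² = 4 ≡ 4 (mod 39), yet 2 ≡ 2 (mod 13), not 11.

Both directions fail.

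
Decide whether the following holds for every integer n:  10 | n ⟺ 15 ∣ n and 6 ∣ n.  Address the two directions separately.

Not equivalent: only (⇐) holds.

Converse. Suppose 15 ∣ n and 6 ∣ n. Any common multiple of 15 and 6 is a multiple of their lcm; here lcm(15, 6) = 15·6/gcd(15, 6) = 90/3 = 30, so 30 ∣ n. Since 10 ∣ 30, it follows that 10 ∣ n.

Forward direction. This fails: take n = 10. Certainly 10 ∣ 10, but 15 ∤ 10.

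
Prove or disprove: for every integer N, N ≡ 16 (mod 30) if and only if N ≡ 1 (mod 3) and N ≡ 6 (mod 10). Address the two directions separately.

Equivalent; both directions hold.

[⇐] If N ≡ 1 (mod 3) and N ≡ 6 (mod 10), then by the Chinese remainder theorem N ≡ 16 (mod 30). This is exactly N ≡ 16 (mod 30).

[⇒] Suppose N ≡ 16 (mod 30); write N = 30j + 16. Since 3 ∣ 30, reducing mod 3 gives N ≡ 16 ≡ 1 (mod 3); since 10 ∣ 30, reducing mod 10 gives N ≡ 16 ≡ 6 (mod 10).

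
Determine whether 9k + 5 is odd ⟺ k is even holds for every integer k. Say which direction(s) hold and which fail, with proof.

Both directions hold.

(→) Suppose 9k + 5 is odd. Since 9 is odd, 9k and k have the same parity, so 9k + 5 ≡ k + 5 (mod 2). As 5 is odd, 9k + 5 is odd exactly when k is even. Thus k is even.

(←) Conversely, suppose k is even; write k = 2j. Then 9k + 5 = 9·(2j) + 5 = 2·9j + 5, which is odd.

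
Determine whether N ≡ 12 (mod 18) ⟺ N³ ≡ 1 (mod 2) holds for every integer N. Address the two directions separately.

Neither direction holds.

(⟹) This fails: take N = 12. Then 12 ≡ 12 (mod 18), but 12³ = 1728 ≡ 0 (mod 2), not 1.

(⟸) This fails: take N = 1. Then 1³ = 1 ≡ 1 (mod 2), yet 1 ≡ 1 (mod 18), not 12.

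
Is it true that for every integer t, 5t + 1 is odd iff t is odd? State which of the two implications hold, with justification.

Both directions fail.

[⇒] This fails: t = 0 gives 5t + 1 = 1, which is odd, but 0 is even, not odd.

[⇐] This also fails: t = 7 is odd, but 5t + 1 = 36 is even, not odd.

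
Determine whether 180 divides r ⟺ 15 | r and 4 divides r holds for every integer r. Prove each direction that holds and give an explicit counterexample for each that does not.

(⇒) holds; (⇐) fails.

[⇒] If 180 ∣ r, write r = 180q. Since 180 = 12·15, r = 15·(12q), so 15 ∣ r; and since 180 = 45·4, r = 4·(45q), so 4 ∣ r.

[⇐] This fails: take r = 60. Both 15 ∣ 60 and 4 ∣ 60, yet 60 is not a multiple of 180 (since 60 = 0·180 + 60), so 180 ∤ 60.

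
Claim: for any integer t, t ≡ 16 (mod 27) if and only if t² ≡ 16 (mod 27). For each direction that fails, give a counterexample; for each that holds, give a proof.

(→) This fails: take t = 16. Then 16 ≡ 16 (mod 27), but 16² = 256 ≡ 13 (mod 27), not 16.

(←) This fails: take t = 4. Then 4² = 16 ≡ 16 (mod 27), yet 4 ≡ 4 (mod 27), not 16.

(⇒) fails and (⇐) fails.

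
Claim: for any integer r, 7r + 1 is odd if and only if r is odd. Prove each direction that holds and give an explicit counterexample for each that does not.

(⟹) This fails: r = 0 gives 7r + 1 = 1, which is odd, but 0 is even, not odd.

(⟸) This also fails: r = 7 is odd, but 7r + 1 = 50 is even, not odd.

Both directions fail.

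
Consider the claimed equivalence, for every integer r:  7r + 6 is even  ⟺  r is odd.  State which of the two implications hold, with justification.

(⇒) fails and (⇐) fails.

Forward direction. This fails: r = 0 gives 7r + 6 = 6, which is even, but 0 is even, not odd.

Converse. This also fails: r = 3 is odd, but 7r + 6 = 27 is odd, not even.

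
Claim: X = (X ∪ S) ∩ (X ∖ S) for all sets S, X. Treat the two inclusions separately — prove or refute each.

(⊆) fails; (⊇) holds.

(⟸) Let x ∈ (X ∪ S) ∩ (X ∖ S). Then x ∈ X and x ∉ S, from which x ∈ X.

(⟹) This inclusion fails. Take S = {1}, X = {1}; then 1 ∈ X but 1 ∉ (X ∪ S) ∩ (X ∖ S).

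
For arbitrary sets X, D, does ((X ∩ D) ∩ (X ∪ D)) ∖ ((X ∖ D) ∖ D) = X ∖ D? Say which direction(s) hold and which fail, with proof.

Forward inclusion. This inclusion fails. Take X = {1}, D = {1}; then 1 ∈ ((X ∩ D) ∩ (X ∪ D)) ∖ ((X ∖ D) ∖ D) but 1 ∉ X ∖ D.

Reverse inclusion. This inclusion fails. Take X = {1}, D = ∅; then 1 ∈ X ∖ D but 1 ∉ ((X ∩ D) ∩ (X ∪ D)) ∖ ((X ∖ D) ∖ D).

Neither inclusion holds.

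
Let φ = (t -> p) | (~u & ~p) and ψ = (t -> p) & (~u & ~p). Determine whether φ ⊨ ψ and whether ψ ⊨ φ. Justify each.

(⇒) fails; (⇐) holds.

[⇒] This fails. Under t = T, p = F, u = F, the left side is true but the right side is false.

[⇐] Assume the antecedent. If t is true, the antecedent cannot hold. If t is false, (t -> p) | (~u & ~p) reduces to true regardless of the other variables. Either way (t -> p) | (~u & ~p) holds.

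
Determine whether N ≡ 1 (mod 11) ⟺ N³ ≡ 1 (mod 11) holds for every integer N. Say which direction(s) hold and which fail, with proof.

(→) Suppose N ≡ 1 (mod 11). Write N = 11j + 1. Then (11j + 1)³ = 1331j³ + 363j² + 33j + 1 = 11(121j³ + 33j² + 3j) + 1, so N³ ≡ 1 (mod 11).

(←) Conversely, suppose N³ ≡ 1 (mod 11). The only residue r in {0, …, 10} with r³ ≡ 1 (mod 11) is r = 1, so N ≡ 1 (mod 11).

Equivalent; both directions hold.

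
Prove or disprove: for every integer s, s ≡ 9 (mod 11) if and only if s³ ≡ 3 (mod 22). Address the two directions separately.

The forward direction fails; the converse holds.

Converse. The residues r modulo 22 with r³ ≡ 3 (mod 22) are exactly {9}, and each is ≡ 9 (mod 11).

Forward direction. This fails: take s = 20. Then 20 ≡ 9 (mod 11), but 20³ = 8000 ≡ 14 (mod 22), not 3.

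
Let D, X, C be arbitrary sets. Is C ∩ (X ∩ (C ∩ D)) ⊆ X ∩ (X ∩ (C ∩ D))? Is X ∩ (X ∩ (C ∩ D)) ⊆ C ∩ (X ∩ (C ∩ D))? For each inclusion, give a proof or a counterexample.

Both inclusions hold; the sets are equal.

(⊆) Let x ∈ C ∩ (X ∩ (C ∩ D)). Then x ∈ D ∩ X ∩ C, from which x ∈ X ∩ (X ∩ (C ∩ D)).

(⊇) Let x ∈ X ∩ (X ∩ (C ∩ D)). Then x ∈ D ∩ X ∩ C, from which x ∈ C ∩ (X ∩ (C ∩ D)).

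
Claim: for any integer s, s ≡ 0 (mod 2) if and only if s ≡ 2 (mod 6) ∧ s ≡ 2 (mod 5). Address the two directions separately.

The forward direction fails; the converse holds.

Converse. If s ≡ 2 (mod 6) and s ≡ 2 (mod 5), then by the Chinese remainder theorem s ≡ 2 (mod 30). Since 2 ≡ 0 (mod 2) and 2 ∣ 30, we get s ≡ 0 (mod 2).

Forward direction. This fails: s = 0 gives 0 ≡ 0 (mod 2) but 0 ≡ 0 (mod 6), so the conjunction on the right does not hold.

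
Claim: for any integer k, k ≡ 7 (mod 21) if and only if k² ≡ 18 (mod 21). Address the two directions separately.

[⇒] This fails: take k = 7. Then 7 ≡ 7 (mod 21), but 7² = 49 ≡ 7 (mod 21), not 18.

[⇐] This fails: take k = 9. Then 9² = 81 ≡ 18 (mod 21), yet 9 ≡ 9 (mod 21), not 7.

(⇒) fails and (⇐) fails.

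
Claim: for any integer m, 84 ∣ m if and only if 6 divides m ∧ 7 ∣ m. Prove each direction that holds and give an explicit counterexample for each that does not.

(⇒) If 84 ∣ m, write m = 84q. Since 84 = 14·6, m = 6·(14q), so 6 ∣ m; and since 84 = 12·7, m = 7·(12q), so 7 ∣ m.

(⇐) This fails: take m = 42. Both 6 ∣ 42 and 7 ∣ 42, yet 42 is not a multiple of 84 (since 42 = 0·84 + 42), so 84 ∤ 42.

Not equivalent: only (⇒) holds.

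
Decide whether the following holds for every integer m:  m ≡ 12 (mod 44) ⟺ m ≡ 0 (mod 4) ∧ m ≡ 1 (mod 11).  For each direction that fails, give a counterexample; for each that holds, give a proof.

Equivalent; both directions hold.

Forward direction. Suppose m ≡ 12 (mod 44); write m = 44j + 12. Since 4 ∣ 44, reducing mod 4 gives m ≡ 12 ≡ 0 (mod 4); since 11 ∣ 44, reducing mod 11 gives m ≡ 12 ≡ 1 (mod 11).

Converse. If m ≡ 0 (mod 4) and m ≡ 1 (mod 11), then by the Chinese remainder theorem m ≡ 12 (mod 44). This is exactly m ≡ 12 (mod 44).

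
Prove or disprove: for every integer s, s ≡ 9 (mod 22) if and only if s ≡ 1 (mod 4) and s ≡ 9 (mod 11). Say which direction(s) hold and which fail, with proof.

(⇒) This fails: s = 31 gives 31 ≡ 9 (mod 22) but 31 ≡ 3 (mod 4), so the conjunction on the right does not hold.

(⇐) Conversely, if s ≡ 1 (mod 4) and s ≡ 9 (mod 11), then by the Chinese remainder theorem s ≡ 9 (mod 44). Since 9 ≡ 9 (mod 22) and 22 ∣ 44, we get s ≡ 9 (mod 22).

The forward direction fails; the converse holds.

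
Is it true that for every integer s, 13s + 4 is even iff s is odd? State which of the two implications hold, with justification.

Both directions fail.

Forward direction. This fails: s = 4 gives 13s + 4 = 56, which is even, but 4 is even, not odd.

Converse. This also fails: s = 5 is odd, but 13s + 4 = 69 is odd, not even.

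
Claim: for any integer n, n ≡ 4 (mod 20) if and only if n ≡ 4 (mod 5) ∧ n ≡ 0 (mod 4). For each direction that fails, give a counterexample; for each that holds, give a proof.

Both implications hold.

(→) Suppose n ≡ 4 (mod 20); write n = 20j + 4. Since 5 ∣ 20, reducing mod 5 gives n ≡ 4 (mod 5); since 4 ∣ 20, reducing mod 4 gives n ≡ 4 ≡ 0 (mod 4).

(←) Conversely, if n ≡ 4 (mod 5) and n ≡ 0 (mod 4), then by the Chinese remainder theorem n ≡ 4 (mod 20). This is exactly n ≡ 4 (mod 20).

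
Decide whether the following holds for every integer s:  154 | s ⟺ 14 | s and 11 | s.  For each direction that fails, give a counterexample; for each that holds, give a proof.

[⇒] If 154 ∣ s, write s = 154q. Since 154 = 11·14, s = 14·(11q), so 14 ∣ s; and since 154 = 14·11, s = 11·(14q), so 11 ∣ s.

[⇐] Suppose 14 ∣ s and 11 ∣ s. Any common multiple of 14 and 11 is a multiple of their lcm; here gcd(14, 11) = 1, so lcm(14, 11) = 14·11 = 154, so 154 ∣ s.

Both implications hold.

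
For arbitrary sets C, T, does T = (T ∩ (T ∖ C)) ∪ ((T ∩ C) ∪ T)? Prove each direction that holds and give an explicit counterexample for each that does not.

The two sets are equal.

(⟹) Let x ∈ T. Then either x ∈ T and x ∉ C; or x ∈ C ∩ T. In each case x ∈ (T ∩ (T ∖ C)) ∪ ((T ∩ C) ∪ T), so T ⊆ (T ∩ (T ∖ C)) ∪ ((T ∩ C) ∪ T).

(⟸) Let x ∈ (T ∩ (T ∖ C)) ∪ ((T ∩ C) ∪ T). Then either x ∈ T and x ∉ C; or x ∈ C ∩ T. In each case x ∈ T, so (T ∩ (T ∖ C)) ∪ ((T ∩ C) ∪ T) ⊆ T.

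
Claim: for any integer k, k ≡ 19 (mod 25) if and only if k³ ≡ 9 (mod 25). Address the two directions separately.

Both directions hold; the statement is true.

Forward direction. Suppose k ≡ 19 (mod 25). Write k = 25j + 19. Then (25j + 19)³ = 15625j³ + 35625j² + 27075j + 6859 = 25(625j³ + 1425j² + 1083j + 274) + 9, so k³ ≡ 9 (mod 25).

Converse. Suppose k³ ≡ 9 (mod 25). The only residue r in {0, …, 24} with r³ ≡ 9 (mod 25) is r = 19, so k ≡ 19 (mod 25).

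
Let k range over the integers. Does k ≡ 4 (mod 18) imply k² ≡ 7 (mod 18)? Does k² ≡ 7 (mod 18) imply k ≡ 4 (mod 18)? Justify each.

(→) This fails: take k = 4. Then 4 ≡ 4 (mod 18), but 4² = 16 ≡ 16 (mod 18), not 7.

(←) This fails: take k = 5. Then 5² = 25 ≡ 7 (mod 18), yet 5 ≡ 5 (mod 18), not 4.

(⇒) fails and (⇐) fails.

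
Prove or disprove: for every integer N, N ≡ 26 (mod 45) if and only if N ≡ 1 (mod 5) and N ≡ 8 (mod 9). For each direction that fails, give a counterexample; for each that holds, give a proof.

(⟸) If N ≡ 1 (mod 5) and N ≡ 8 (mod 9), then by the Chinese remainder theorem N ≡ 26 (mod 45). This is exactly N ≡ 26 (mod 45).

(⟹) Suppose N ≡ 26 (mod 45); write N = 45j + 26. Since 5 ∣ 45, reducing mod 5 gives N ≡ 26 ≡ 1 (mod 5); since 9 ∣ 45, reducing mod 9 gives N ≡ 26 ≡ 8 (mod 9).

Both directions hold.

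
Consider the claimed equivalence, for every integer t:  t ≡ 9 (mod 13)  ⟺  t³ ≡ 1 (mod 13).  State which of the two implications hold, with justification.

(⇒) holds; (⇐) fails.

(←) This fails: take t = 1. Then 1³ = 1 ≡ 1 (mod 13), yet 1 ≡ 1 (mod 13), not 9.

(→) Suppose t ≡ 9 (mod 13). Write t = 13j + 9. Then (13j + 9)³ = 2197j³ + 4563j² + 3159j + 729 = 13(169j³ + 351j² + 243j + 56) + 1, so t³ ≡ 1 (mod 13).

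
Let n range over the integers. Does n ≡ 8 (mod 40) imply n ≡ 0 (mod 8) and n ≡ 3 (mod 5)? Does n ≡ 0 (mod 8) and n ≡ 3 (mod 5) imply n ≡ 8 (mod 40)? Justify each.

(←) If n ≡ 0 (mod 8) and n ≡ 3 (mod 5), then by the Chinese remainder theorem n ≡ 8 (mod 40). This is exactly n ≡ 8 (mod 40).

(→) Suppose n ≡ 8 (mod 40); write n = 40j + 8. Since 8 ∣ 40, reducing mod 8 gives n ≡ 8 ≡ 0 (mod 8); since 5 ∣ 40, reducing mod 5 gives n ≡ 8 ≡ 3 (mod 5).

Both implications hold.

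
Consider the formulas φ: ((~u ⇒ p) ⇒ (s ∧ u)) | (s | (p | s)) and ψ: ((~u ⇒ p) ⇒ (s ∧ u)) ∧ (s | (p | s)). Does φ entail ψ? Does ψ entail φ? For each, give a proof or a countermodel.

Not equivalent: only (⇐) holds.

(⇒) This fails. Under s = F, p = F, u = F, the left side is true but the right side is false.

(⇐) Assume the antecedent. If s is true, the consequent reduces to true regardless of the other variables. If s is false, the antecedent cannot hold. Either way the consequent holds.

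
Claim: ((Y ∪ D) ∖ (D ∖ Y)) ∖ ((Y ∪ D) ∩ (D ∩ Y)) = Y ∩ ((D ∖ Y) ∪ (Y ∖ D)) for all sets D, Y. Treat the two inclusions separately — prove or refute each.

Forward inclusion. Let x ∈ ((Y ∪ D) ∖ (D ∖ Y)) ∖ ((Y ∪ D) ∩ (D ∩ Y)). Then x ∈ Y and x ∉ D, from which x ∈ Y ∩ ((D ∖ Y) ∪ (Y ∖ D)).

Reverse inclusion. Let x ∈ Y ∩ ((D ∖ Y) ∪ (Y ∖ D)). Then x ∈ Y and x ∉ D, from which x ∈ ((Y ∪ D) ∖ (D ∖ Y)) ∖ ((Y ∪ D) ∩ (D ∩ Y)).

Both inclusions hold; the sets are equal.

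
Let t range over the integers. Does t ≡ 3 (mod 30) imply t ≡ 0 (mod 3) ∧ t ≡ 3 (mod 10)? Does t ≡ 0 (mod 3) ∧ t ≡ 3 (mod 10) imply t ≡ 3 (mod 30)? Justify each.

(→) Suppose t ≡ 3 (mod 30); write t = 30j + 3. Since 3 ∣ 30, reducing mod 3 gives t ≡ 3 ≡ 0 (mod 3); since 10 ∣ 30, reducing mod 10 gives t ≡ 3 (mod 10).

(←) Conversely, if t ≡ 0 (mod 3) and t ≡ 3 (mod 10), then by the Chinese remainder theorem t ≡ 3 (mod 30). This is exactly t ≡ 3 (mod 30).

Both directions hold; the statement is true.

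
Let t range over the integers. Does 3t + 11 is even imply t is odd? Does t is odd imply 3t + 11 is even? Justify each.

(⇒) Suppose 3t + 11 is even. Since 3 is odd, 3t and t have the same parity, so 3t + 11 ≡ t + 11 (mod 2). As 11 is odd, 3t + 11 is even exactly when t is odd. Thus t is odd.

(⇐) Conversely, suppose t is odd; write t = 2j + 1. Then 3t + 11 = 3·(2j + 1) + 11 = 2·3j + 14, which is even.

Both implications hold.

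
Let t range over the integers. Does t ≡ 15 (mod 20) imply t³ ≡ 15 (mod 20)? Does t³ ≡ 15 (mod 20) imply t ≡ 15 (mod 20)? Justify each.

Equivalent; both directions hold.

(⇒) Suppose t ≡ 15 (mod 20). Write t = 20j + 15. Then (20j + 15)³ = 8000j³ + 18000j² + 13500j + 3375 = 20(400j³ + 900j² + 675j + 168) + 15, so t³ ≡ 15 (mod 20).

(⇐) Conversely, suppose t³ ≡ 15 (mod 20). The only residue r in {0, …, 19} with r³ ≡ 15 (mod 20) is r = 15, so t ≡ 15 (mod 20).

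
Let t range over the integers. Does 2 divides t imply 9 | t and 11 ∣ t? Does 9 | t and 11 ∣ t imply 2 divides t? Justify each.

Neither direction holds.

Forward direction. This fails: take t = 2. Certainly 2 ∣ 2, but 9 ∤ 2.

Converse. This fails: take t = 99. Both 9 ∣ 99 and 11 ∣ 99, yet 99 is not a multiple of 2 (since 99 = 49·2 + 1), so 2 ∤ 99.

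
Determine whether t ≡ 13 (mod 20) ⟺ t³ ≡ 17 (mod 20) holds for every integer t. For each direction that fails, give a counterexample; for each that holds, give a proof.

Both implications hold.

(⇐) Suppose t³ ≡ 17 (mod 20). The only residue r in {0, …, 19} with r³ ≡ 17 (mod 20) is r = 13, so t ≡ 13 (mod 20).

(⇒) Suppose t ≡ 13 (mod 20). Write t = 20j + 13. Then (20j + 13)³ = 8000j³ + 15600j² + 10140j + 2197 = 20(400j³ + 780j² + 507j + 109) + 17, so t³ ≡ 17 (mod 20).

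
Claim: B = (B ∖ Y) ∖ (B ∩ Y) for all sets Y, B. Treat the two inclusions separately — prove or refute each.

(⊆) fails; (⊇) holds.

(⟹) This inclusion fails. Take Y = {1}, B = {1}; then 1 ∈ B but 1 ∉ (B ∖ Y) ∖ (B ∩ Y).

(⟸) Let x ∈ (B ∖ Y) ∖ (B ∩ Y). Then x ∈ B and x ∉ Y, from which x ∈ B.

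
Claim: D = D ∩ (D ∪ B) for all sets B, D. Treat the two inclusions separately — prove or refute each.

(⊇) Let x ∈ D ∩ (D ∪ B). Then either x ∈ D and x ∉ B; or x ∈ B ∩ D. In each case x ∈ D, so D ∩ (D ∪ B) ⊆ D.

(⊆) Let x ∈ D. Then either x ∈ D and x ∉ B; or x ∈ B ∩ D. In each case x ∈ D ∩ (D ∪ B), so D ⊆ D ∩ (D ∪ B).

Both inclusions hold.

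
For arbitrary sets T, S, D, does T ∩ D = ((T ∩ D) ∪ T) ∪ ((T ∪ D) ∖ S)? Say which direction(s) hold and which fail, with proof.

(⊇) This inclusion fails. Take T = {1}, S = ∅, D = ∅; then 1 ∈ ((T ∩ D) ∪ T) ∪ ((T ∪ D) ∖ S) but 1 ∉ T ∩ D.

(⊆) Let x ∈ T ∩ D. Then either x ∈ T ∩ D and x ∉ S; or x ∈ T ∩ S ∩ D. In each case x ∈ ((T ∩ D) ∪ T) ∪ ((T ∪ D) ∖ S), so T ∩ D ⊆ ((T ∩ D) ∪ T) ∪ ((T ∪ D) ∖ S).

The sets are not equal: only the forward inclusion holds.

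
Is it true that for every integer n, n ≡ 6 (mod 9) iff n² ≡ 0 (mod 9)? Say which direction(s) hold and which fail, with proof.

(⇒) Suppose n ≡ 6 (mod 9). Write n = 9j + 6. Then (9j + 6)² = 81j² + 108j + 36 = 9(9j² + 12j + 4) + 0, so n² ≡ 0 (mod 9).

(⇐) This fails: take n = 0. Then 0² = 0 ≡ 0 (mod 9), yet 0 ≡ 0 (mod 9), not 6.

(⇒) holds; (⇐) fails.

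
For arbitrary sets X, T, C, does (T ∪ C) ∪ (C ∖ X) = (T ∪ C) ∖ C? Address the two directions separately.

(⟹) This inclusion fails. Take X = ∅, T = ∅, C = {1}; then 1 ∈ (T ∪ C) ∪ (C ∖ X) but 1 ∉ (T ∪ C) ∖ C.

(⟸) Let x ∈ (T ∪ C) ∖ C. Then either x ∈ T and x ∉ X, C; or x ∈ X ∩ T and x ∉ C. In each case x ∈ (T ∪ C) ∪ (C ∖ X), so (T ∪ C) ∖ C ⊆ (T ∪ C) ∪ (C ∖ X).

The sets are not equal: only the reverse inclusion holds.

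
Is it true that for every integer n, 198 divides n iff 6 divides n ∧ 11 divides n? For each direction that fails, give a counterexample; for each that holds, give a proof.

Forward direction. If 198 ∣ n, write n = 198q. Since 198 = 33·6, n = 6·(33q), so 6 ∣ n; and since 198 = 18·11, n = 11·(18q), so 11 ∣ n.

Converse. This fails: take n = 66. Both 6 ∣ 66 and 11 ∣ 66, yet 66 is not a multiple of 198 (since 66 = 0·198 + 66), so 198 ∤ 66.

Not equivalent: only (⇒) holds.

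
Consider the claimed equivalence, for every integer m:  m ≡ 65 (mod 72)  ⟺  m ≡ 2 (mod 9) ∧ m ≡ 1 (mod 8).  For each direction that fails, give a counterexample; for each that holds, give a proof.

Both directions hold; the statement is true.

(→) Suppose m ≡ 65 (mod 72); write m = 72j + 65. Since 9 ∣ 72, reducing mod 9 gives m ≡ 65 ≡ 2 (mod 9); since 8 ∣ 72, reducing mod 8 gives m ≡ 65 ≡ 1 (mod 8).

(←) Conversely, if m ≡ 2 (mod 9) and m ≡ 1 (mod 8), then by the Chinese remainder theorem m ≡ 65 (mod 72). This is exactly m ≡ 65 (mod 72).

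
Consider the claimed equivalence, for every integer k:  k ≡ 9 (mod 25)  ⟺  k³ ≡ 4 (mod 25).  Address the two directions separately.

(⇒) Suppose k ≡ 9 (mod 25). Write k = 25j + 9. Then (25j + 9)³ = 15625j³ + 16875j² + 6075j + 729 = 25(625j³ + 675j² + 243j + 29) + 4, so k³ ≡ 4 (mod 25).

(⇐) Conversely, suppose k³ ≡ 4 (mod 25). The only residue r in {0, …, 24} with r³ ≡ 4 (mod 25) is r = 9, so k ≡ 9 (mod 25).

Equivalent; both directions hold.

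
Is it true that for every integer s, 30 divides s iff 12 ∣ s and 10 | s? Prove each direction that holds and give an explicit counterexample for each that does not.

Forward direction. This fails: take s = 30. Certainly 30 ∣ 30, but 12 ∤ 30.

Converse. Suppose 12 ∣ s and 10 ∣ s. Any common multiple of 12 and 10 is a multiple of their lcm; here lcm(12, 10) = 12·10/gcd(12, 10) = 120/2 = 60, so 60 ∣ s. Since 30 ∣ 60, it follows that 30 ∣ s.

(⇒) fails; (⇐) holds.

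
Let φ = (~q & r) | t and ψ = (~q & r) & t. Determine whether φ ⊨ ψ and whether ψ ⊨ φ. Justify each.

(⇐) Assume the antecedent. If r is true, the antecedent forces (r = T, q = F, t = T), and (~q & r) | t holds there. If r is false, the antecedent cannot hold. Either way (~q & r) | t holds.

(⇒) This fails. Under r = T, q = F, t = F, the left side is true but the right side is false.

Not equivalent: only (⇐) holds.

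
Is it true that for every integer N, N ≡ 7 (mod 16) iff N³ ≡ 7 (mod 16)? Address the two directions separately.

The biconditional holds.

(⟹) Suppose N ≡ 7 (mod 16). Write N = 16j + 7. Then (16j + 7)³ = 4096j³ + 5376j² + 2352j + 343 = 16(256j³ + 336j² + 147j + 21) + 7, so N³ ≡ 7 (mod 16).

(⟸) Conversely, suppose N³ ≡ 7 (mod 16). The only residue r in {0, …, 15} with r³ ≡ 7 (mod 16) is r = 7, so N ≡ 7 (mod 16).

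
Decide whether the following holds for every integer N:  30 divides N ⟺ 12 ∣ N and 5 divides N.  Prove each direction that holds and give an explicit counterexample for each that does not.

(→) This fails: take N = 30. Certainly 30 ∣ 30, but 12 ∤ 30.

(←) Suppose 12 ∣ N and 5 ∣ N. Any common multiple of 12 and 5 is a multiple of their lcm; here gcd(12, 5) = 1, so lcm(12, 5) = 12·5 = 60, so 60 ∣ N. Since 30 ∣ 60, it follows that 30 ∣ N.

Only the reverse direction holds.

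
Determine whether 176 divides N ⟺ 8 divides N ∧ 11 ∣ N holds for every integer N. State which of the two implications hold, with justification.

Only the forward direction holds.

(⟹) If 176 ∣ N, write N = 176q. Since 176 = 22·8, N = 8·(22q), so 8 ∣ N; and since 176 = 16·11, N = 11·(16q), so 11 ∣ N.

(⟸) This fails: take N = 88. Both 8 ∣ 88 and 11 ∣ 88, yet 88 is not a multiple of 176 (since 88 = 0·176 + 88), so 176 ∤ 88.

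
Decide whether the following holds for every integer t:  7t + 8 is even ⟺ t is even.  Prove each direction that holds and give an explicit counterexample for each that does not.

Both directions hold; the statement is true.

(⇒) Suppose 7t + 8 is even. Since 7 is odd, 7t and t have the same parity, so 7t + 8 ≡ t + 8 (mod 2). As 8 is even, 7t + 8 is even exactly when t is even. Thus t is even.

(⇐) Conversely, suppose t is even; write t = 2j. Then 7t + 8 = 7·(2j) + 8 = 2·7j + 8, which is even.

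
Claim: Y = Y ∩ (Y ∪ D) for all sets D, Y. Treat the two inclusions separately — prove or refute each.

(⊆) Let x ∈ Y. Then either x ∈ Y and x ∉ D; or x ∈ D ∩ Y. In each case x ∈ Y ∩ (Y ∪ D), so Y ⊆ Y ∩ (Y ∪ D).

(⊇) Let x ∈ Y ∩ (Y ∪ D). Then either x ∈ Y and x ∉ D; or x ∈ D ∩ Y. In each case x ∈ Y, so Y ∩ (Y ∪ D) ⊆ Y.

Both inclusions hold.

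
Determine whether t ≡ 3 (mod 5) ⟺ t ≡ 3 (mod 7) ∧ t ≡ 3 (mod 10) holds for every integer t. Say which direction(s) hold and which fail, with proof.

(⇒) This fails: t = 33 gives 33 ≡ 3 (mod 5) but 33 ≡ 5 (mod 7), so the conjunction on the right does not hold.

(⇐) Conversely, if t ≡ 3 (mod 7) and t ≡ 3 (mod 10), then by the Chinese remainder theorem t ≡ 3 (mod 70). Since 3 ≡ 3 (mod 5) and 5 ∣ 70, we get t ≡ 3 (mod 5).

Only the converse holds.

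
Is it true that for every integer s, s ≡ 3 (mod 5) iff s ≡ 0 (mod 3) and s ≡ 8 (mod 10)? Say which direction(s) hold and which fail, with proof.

The forward direction fails; the converse holds.

Forward direction. This fails: s = 3 gives 3 ≡ 3 (mod 5) but 3 ≡ 3 (mod 10), so the conjunction on the right does not hold.

Converse. If s ≡ 0 (mod 3) and s ≡ 8 (mod 10), then by the Chinese remainder theorem s ≡ 18 (mod 30). Since 18 ≡ 3 (mod 5) and 5 ∣ 30, we get s ≡ 3 (mod 5).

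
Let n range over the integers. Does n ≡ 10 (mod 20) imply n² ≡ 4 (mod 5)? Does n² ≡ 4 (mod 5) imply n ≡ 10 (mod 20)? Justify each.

Both directions fail.

(⇒) This fails: take n = 10. Then 10 ≡ 10 (mod 20), but 10² = 100 ≡ 0 (mod 5), not 4.

(⇐) This fails: take n = 2. Then 2² = 4 ≡ 4 (mod 5), yet 2 ≡ 2 (mod 20), not 10.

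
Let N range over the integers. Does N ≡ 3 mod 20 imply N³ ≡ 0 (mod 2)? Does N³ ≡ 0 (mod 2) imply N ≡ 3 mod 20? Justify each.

Neither direction holds.

[⇒] This fails: take N = 3. Then 3 ≡ 3 (mod 20), but 3³ = 27 ≡ 1 (mod 2), not 0.

[⇐] This fails: take N = 0. Then 0³ = 0 ≡ 0 (mod 2), yet 0 ≡ 0 (mod 20), not 3.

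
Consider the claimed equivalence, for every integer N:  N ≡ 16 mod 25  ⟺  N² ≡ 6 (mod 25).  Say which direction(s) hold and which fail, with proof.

(⟹) Suppose N ≡ 16 mod 25. Write N = 25j + 16. Then (25j + 16)² = 625j² + 800j + 256 = 25(25j² + 32j + 10) + 6, so N² ≡ 6 (mod 25).

(⟸) This fails: take N = 9. Then 9² = 81 ≡ 6 (mod 25), yet 9 ≡ 9 (mod 25), not 16.

The forward direction holds; the converse fails.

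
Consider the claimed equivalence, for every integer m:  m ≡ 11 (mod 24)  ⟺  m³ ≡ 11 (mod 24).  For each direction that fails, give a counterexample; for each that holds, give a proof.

Equivalent; both directions hold.

[⇒] Suppose m ≡ 11 (mod 24). Write m = 24j + 11. Then (24j + 11)³ = 13824j³ + 19008j² + 8712j + 1331 = 24(576j³ + 792j² + 363j + 55) + 11, so m³ ≡ 11 (mod 24).

[⇐] Conversely, suppose m³ ≡ 11 (mod 24). The only residue r in {0, …, 23} with r³ ≡ 11 (mod 24) is r = 11, so m ≡ 11 (mod 24).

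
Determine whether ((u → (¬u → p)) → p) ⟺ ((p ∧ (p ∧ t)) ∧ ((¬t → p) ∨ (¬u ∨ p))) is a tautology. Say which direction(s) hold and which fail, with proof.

[⇒] This fails. Under u = F, t = F, p = T, the left side is true but the right side is false.

[⇐] Assume the antecedent. If u is true, the antecedent forces (u = T, t = T, p = T), and (u → (¬u → p)) → p holds there. If u is false, the antecedent forces (u = F, t = T, p = T), and (u → (¬u → p)) → p holds there. Either way (u → (¬u → p)) → p holds.

The forward direction fails; the converse holds.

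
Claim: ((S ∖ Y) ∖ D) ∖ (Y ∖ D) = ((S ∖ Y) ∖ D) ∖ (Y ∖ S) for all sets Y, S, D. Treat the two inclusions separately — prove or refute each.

Forward inclusion. Let x ∈ ((S ∖ Y) ∖ D) ∖ (Y ∖ D). Then x ∈ S and x ∉ Y, D, from which x ∈ ((S ∖ Y) ∖ D) ∖ (Y ∖ S).

Reverse inclusion. Let x ∈ ((S ∖ Y) ∖ D) ∖ (Y ∖ S). Then x ∈ S and x ∉ Y, D, from which x ∈ ((S ∖ Y) ∖ D) ∖ (Y ∖ D).

Both inclusions hold.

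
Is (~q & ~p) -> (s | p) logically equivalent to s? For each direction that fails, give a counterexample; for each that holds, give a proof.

Not equivalent: only (⇐) holds.

Converse. Assume the antecedent. If q is true, (~q & ~p) -> (s | p) reduces to true regardless of the other variables. If q is false, the antecedent forces (q = F, s = T, p = F) or (q = F, s = T, p = T), and (~q & ~p) -> (s | p) holds there. Either way (~q & ~p) -> (s | p) holds.

Forward direction. This fails. Under q = T, s = F, p = F, the left side is true but the right side is false.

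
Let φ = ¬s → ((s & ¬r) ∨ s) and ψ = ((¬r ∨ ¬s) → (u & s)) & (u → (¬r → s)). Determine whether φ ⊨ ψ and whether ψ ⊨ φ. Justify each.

Only the converse holds.

(⟹) This fails. Under u = F, s = T, r = F, the left side is true but the right side is false.

(⟸) Assume the antecedent. If u is true, the antecedent forces (u = T, s = T, r = F) or (u = T, s = T, r = T), and ¬s → ((s & ¬r) ∨ s) holds there. If u is false, the antecedent forces (u = F, s = T, r = T), and ¬s → ((s & ¬r) ∨ s) holds there. Either way ¬s → ((s & ¬r) ∨ s) holds.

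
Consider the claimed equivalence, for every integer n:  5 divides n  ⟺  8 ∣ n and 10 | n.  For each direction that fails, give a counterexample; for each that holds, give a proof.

Not equivalent: only (⇐) holds.

[⇒] This fails: take n = 5. Certainly 5 ∣ 5, but 8 ∤ 5.

[⇐] Suppose 8 ∣ n and 10 ∣ n. Any common multiple of 8 and 10 is a multiple of their lcm; here lcm(8, 10) = 8·10/gcd(8, 10) = 80/2 = 40, so 40 ∣ n. Since 5 ∣ 40, it follows that 5 ∣ n.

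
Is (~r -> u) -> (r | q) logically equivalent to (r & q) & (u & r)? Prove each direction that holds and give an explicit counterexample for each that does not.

[⇒] This fails. Under q = F, r = F, u = F, the left side is true but the right side is false.

[⇐] Assume the antecedent. If q is true, (~r -> u) -> (r | q) reduces to true regardless of the other variables. If q is false, the antecedent cannot hold. Either way (~r -> u) -> (r | q) holds.

Only the reverse direction holds.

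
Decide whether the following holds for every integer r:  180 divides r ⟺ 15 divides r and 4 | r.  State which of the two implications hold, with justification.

(⇐) This fails: take r = 60. Both 15 ∣ 60 and 4 ∣ 60, yet 60 is not a multiple of 180 (since 60 = 0·180 + 60), so 180 ∤ 60.

(⇒) If 180 ∣ r, write r = 180q. Since 180 = 12·15, r = 15·(12q), so 15 ∣ r; and since 180 = 45·4, r = 4·(45q), so 4 ∣ r.

Only the forward implication holds.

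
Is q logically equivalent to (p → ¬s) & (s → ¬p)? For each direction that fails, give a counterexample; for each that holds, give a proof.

(⇒) This fails. Under s = T, p = T, q = T, the left side is true but the right side is false.

(⇐) This fails. Under s = F, p = F, q = F, the left side is false but the right side is true.

Neither direction holds.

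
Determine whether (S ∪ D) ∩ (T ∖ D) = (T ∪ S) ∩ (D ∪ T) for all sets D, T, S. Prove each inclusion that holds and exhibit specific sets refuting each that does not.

The sets are not equal: only the forward inclusion holds.

(⊆) Let x ∈ (S ∪ D) ∩ (T ∖ D). Then x ∈ T ∩ S and x ∉ D, from which x ∈ (T ∪ S) ∩ (D ∪ T).

(⊇) This inclusion fails. Take D = ∅, T = {1}, S = ∅; then 1 ∈ (T ∪ S) ∩ (D ∪ T) but 1 ∉ (S ∪ D) ∩ (T ∖ D).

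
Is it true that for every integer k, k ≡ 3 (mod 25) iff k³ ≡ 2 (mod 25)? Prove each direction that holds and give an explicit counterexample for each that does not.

Equivalent; both directions hold.

[⇐] Suppose k³ ≡ 2 (mod 25). The only residue r in {0, …, 24} with r³ ≡ 2 (mod 25) is r = 3, so k ≡ 3 (mod 25).

[⇒] Suppose k ≡ 3 (mod 25). Write k = 25j + 3. Then (25j + 3)³ = 15625j³ + 5625j² + 675j + 27 = 25(625j³ + 225j² + 27j + 1) + 2, so k³ ≡ 2 (mod 25).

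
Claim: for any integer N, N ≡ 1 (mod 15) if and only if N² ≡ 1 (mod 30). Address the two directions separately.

(→) This fails: take N = 16. Then 16 ≡ 1 (mod 15), but 16² = 256 ≡ 16 (mod 30), not 1.

(←) This fails: take N = 11. Then 11² = 121 ≡ 1 (mod 30), yet 11 ≡ 11 (mod 15), not 1.

Neither direction holds.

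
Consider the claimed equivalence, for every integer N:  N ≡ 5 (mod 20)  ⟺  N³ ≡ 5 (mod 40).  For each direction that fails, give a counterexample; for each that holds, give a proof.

(⇒) fails; (⇐) holds.

(←) The residues r modulo 40 with r³ ≡ 5 (mod 40) are exactly {5}, and each is ≡ 5 (mod 20).

(→) This fails: take N = 25. Then 25 ≡ 5 (mod 20), but 25³ = 15625 ≡ 25 (mod 40), not 5.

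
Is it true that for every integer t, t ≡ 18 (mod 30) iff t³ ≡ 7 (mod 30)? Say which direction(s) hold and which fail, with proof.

(⟹) This fails: take t = 18. Then 18 ≡ 18 (mod 30), but 18³ = 5832 ≡ 12 (mod 30), not 7.

(⟸) This fails: take t = 13. Then 13³ = 2197 ≡ 7 (mod 30), yet 13 ≡ 13 (mod 30), not 18.

Neither implication holds.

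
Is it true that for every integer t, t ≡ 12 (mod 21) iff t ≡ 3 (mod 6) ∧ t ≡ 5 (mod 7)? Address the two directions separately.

(⇒) This fails: t = 12 gives 12 ≡ 12 (mod 21) but 12 ≡ 0 (mod 6), so the conjunction on the right does not hold.

(⇐) Conversely, if t ≡ 3 (mod 6) and t ≡ 5 (mod 7), then by the Chinese remainder theorem t ≡ 33 (mod 42). Since 33 ≡ 12 (mod 21) and 21 ∣ 42, we get t ≡ 12 (mod 21).

Only the reverse direction holds.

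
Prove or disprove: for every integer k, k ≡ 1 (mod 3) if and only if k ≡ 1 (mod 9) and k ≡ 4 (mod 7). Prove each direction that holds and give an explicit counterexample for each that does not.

(⇒) This fails: k = 1 gives 1 ≡ 1 (mod 3) but 1 ≡ 1 (mod 7), so the conjunction on the right does not hold.

(⇐) Conversely, if k ≡ 1 (mod 9) and k ≡ 4 (mod 7), then by the Chinese remainder theorem k ≡ 46 (mod 63). Since 46 ≡ 1 (mod 3) and 3 ∣ 63, we get k ≡ 1 (mod 3).

The forward direction fails; the converse holds.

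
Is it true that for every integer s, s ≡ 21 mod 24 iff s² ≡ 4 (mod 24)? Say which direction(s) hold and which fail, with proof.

[⇒] This fails: take s = 21. Then 21 ≡ 21 (mod 24), but 21² = 441 ≡ 9 (mod 24), not 4.

[⇐] This fails: take s = 2. Then 2² = 4 ≡ 4 (mod 24), yet 2 ≡ 2 (mod 24), not 21.

(⇒) fails and (⇐) fails.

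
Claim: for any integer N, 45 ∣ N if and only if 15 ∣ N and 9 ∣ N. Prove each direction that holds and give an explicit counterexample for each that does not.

(→) If 45 ∣ N, write N = 45q. Since 45 = 3·15, N = 15·(3q), so 15 ∣ N; and since 45 = 5·9, N = 9·(5q), so 9 ∣ N.

(←) Suppose 15 ∣ N and 9 ∣ N. Any common multiple of 15 and 9 is a multiple of their lcm; here lcm(15, 9) = 15·9/gcd(15, 9) = 135/3 = 45, so 45 ∣ N.

Equivalent; both directions hold.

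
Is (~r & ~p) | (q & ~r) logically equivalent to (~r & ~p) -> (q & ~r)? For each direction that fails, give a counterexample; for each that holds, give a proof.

(⇒) fails and (⇐) fails.

[⇒] This fails. Under p = F, q = F, r = F, the left side is true but the right side is false.

[⇐] This fails. Under p = T, q = F, r = F, the left side is false but the right side is true.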